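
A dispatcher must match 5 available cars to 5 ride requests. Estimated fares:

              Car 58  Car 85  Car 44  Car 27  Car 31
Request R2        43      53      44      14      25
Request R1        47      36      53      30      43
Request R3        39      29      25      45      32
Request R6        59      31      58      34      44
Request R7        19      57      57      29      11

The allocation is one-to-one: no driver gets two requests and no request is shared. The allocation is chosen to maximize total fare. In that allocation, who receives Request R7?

Car 44 receives Request R7.

This is a one-to-one assignment (maximum-weight bipartite matching).
Optimal: Car 58→Request R6 ($59), Car 85→Request R2 ($53), Car 44→Request R7 ($57), Car 27→Request R3 ($45), Car 31→Request R1 ($43) — total 59+53+57+45+43 = $257.
Next-best assignment: Car 58→Request R6, Car 85→Request R7, Car 44→Request R2, Car 27→Request R3, Car 31→Request R1 = $248.
Swapping Car 31↔Car 27 (Car 31→Request R3 $32, Car 27→Request R1 $30) loses 26.
Car 44's own top request is Request R6 ($58), but forcing Car 44→Request R6 and reassigning the rest optimally gives only $246 — worse by 11.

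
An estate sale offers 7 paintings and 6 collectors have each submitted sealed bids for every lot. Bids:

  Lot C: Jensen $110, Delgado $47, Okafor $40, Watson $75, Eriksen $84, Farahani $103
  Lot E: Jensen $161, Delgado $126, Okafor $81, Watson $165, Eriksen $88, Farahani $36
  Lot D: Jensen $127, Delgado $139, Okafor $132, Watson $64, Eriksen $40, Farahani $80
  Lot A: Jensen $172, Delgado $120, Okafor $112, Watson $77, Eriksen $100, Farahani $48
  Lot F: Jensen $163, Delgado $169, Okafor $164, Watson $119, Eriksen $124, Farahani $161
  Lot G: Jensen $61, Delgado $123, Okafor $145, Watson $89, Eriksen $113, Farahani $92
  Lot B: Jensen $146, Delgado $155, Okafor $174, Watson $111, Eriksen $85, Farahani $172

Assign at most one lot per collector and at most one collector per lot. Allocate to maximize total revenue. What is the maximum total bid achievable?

Max total: $925

This is the linear assignment problem.
Optimal: Jensen→Lot A ($172), Delgado→Lot D ($139), Okafor→Lot F ($164), Watson→Lot E ($165), Eriksen→Lot G ($113), Farahani→Lot B ($172) — total 172+139+164+165+113+172 = $925.
Next-best assignment: Jensen→Lot A, Delgado→Lot D, Okafor→Lot B, Watson→Lot E, Eriksen→Lot G, Farahani→Lot F = $924.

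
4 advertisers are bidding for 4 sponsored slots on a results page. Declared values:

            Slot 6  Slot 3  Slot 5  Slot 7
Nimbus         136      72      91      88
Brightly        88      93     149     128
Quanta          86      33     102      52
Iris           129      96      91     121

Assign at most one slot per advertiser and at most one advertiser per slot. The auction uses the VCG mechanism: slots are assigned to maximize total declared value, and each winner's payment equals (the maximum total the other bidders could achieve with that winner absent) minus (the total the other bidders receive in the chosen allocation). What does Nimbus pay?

Efficient allocation: Nimbus→Slot 6 ($136), Brightly→Slot 7 ($128), Quanta→Slot 5 ($102), Iris→Slot 3 ($96); total welfare W = $462.
Nimbus receives Slot 6 at value $136, so the others get W − 136 = $326.
Without Nimbus: best allocation of the remaining 3 bidders over all 4 slots is Brightly→Slot 7 ($128), Quanta→Slot 5 ($102), Iris→Slot 6 ($129), total $359.
VCG payment = (others' best without Nimbus) − (others' welfare with Nimbus) = 359 − 326 = $33.

Nimbus pays $33.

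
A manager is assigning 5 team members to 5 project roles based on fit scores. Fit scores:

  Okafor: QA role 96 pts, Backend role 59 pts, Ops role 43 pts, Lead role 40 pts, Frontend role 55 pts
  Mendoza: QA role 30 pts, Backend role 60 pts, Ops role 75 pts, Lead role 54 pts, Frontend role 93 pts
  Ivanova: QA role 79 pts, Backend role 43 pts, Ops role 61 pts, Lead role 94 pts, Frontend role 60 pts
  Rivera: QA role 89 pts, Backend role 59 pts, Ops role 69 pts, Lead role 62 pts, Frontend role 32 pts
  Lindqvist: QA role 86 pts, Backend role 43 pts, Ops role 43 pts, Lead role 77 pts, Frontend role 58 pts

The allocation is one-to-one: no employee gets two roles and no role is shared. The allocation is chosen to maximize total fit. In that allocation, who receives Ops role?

Rivera receives Ops role.

Optimal: Okafor→Backend role (59 pts), Mendoza→Frontend role (93 pts), Ivanova→Lead role (94 pts), Rivera→Ops role (69 pts), Lindqvist→QA role (86 pts) — total 59+93+94+69+86 = 401 pts.
Column-greedy (each role in turn goes to its best remaining employee) gives 377 pts, worse by 24.
Next-best assignment: Okafor→QA role, Mendoza→Frontend role, Ivanova→Lead role, Rivera→Ops role, Lindqvist→Backend role = 395 pts.
Rivera's own top role is QA role (89 pts), but forcing Rivera→QA role and reassigning the rest optimally gives only 379 pts — worse by 22.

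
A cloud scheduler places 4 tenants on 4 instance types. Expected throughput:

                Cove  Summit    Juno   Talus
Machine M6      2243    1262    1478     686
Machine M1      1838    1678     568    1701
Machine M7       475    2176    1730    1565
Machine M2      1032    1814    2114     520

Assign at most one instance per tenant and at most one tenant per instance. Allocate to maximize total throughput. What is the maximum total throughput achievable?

Optimal: Cove→Machine M6 (2243 ops/s), Summit→Machine M7 (2176 ops/s), Juno→Machine M2 (2114 ops/s), Talus→Machine M1 (1701 ops/s) — total 2243+2176+2114+1701 = 8234 ops/s.

Max total: 8234 ops/s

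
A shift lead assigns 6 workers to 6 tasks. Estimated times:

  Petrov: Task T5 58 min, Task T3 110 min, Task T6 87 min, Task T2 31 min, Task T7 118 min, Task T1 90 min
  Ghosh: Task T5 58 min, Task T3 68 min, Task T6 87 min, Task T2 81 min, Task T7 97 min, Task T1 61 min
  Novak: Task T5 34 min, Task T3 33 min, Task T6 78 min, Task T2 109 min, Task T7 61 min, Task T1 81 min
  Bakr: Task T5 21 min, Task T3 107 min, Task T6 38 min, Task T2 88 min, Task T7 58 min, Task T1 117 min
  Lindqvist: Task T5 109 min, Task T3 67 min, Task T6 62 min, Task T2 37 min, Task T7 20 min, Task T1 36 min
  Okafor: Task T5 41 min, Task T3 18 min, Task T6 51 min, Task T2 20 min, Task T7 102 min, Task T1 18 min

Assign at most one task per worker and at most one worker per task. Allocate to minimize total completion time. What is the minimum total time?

Minimum total: 198 min

Optimal: Petrov→Task T2 (31 min), Ghosh→Task T5 (58 min), Novak→Task T3 (33 min), Bakr→Task T6 (38 min), Lindqvist→Task T7 (20 min), Okafor→Task T1 (18 min) — total 31+58+33+38+20+18 = 198 min.
Next-best assignment: Petrov→Task T2, Ghosh→Task T1, Novak→Task T5, Bakr→Task T6, Lindqvist→Task T7, Okafor→Task T3 = 202 min.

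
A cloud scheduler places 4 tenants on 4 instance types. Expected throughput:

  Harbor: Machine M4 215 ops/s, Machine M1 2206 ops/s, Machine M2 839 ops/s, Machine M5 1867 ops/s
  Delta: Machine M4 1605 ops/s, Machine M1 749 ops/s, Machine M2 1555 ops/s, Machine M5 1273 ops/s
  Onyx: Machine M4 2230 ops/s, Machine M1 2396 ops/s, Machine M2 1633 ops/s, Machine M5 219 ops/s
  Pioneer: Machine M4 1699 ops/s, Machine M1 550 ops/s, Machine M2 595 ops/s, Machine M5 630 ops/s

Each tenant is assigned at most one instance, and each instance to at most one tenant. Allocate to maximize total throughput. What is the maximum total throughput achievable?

Maximum total: 7517 ops/s

Optimal: Harbor→Machine M5 (1867 ops/s), Delta→Machine M2 (1555 ops/s), Onyx→Machine M1 (2396 ops/s), Pioneer→Machine M4 (1699 ops/s) — total 1867+1555+2396+1699 = 7517 ops/s.
Row-greedy (each tenant in turn takes its best remaining instance) gives 6074 ops/s, worse by 1443.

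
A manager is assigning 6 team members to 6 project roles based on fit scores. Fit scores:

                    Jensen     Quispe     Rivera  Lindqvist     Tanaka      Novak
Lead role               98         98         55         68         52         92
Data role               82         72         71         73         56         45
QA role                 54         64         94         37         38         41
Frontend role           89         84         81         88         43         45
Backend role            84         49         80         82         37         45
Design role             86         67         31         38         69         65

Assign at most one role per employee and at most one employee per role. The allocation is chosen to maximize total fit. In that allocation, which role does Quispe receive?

This is a one-to-one assignment (maximum-weight bipartite matching).
Optimal: Jensen→Data role (82 pts), Quispe→Frontend role (84 pts), Rivera→QA role (94 pts), Lindqvist→Backend role (82 pts), Tanaka→Design role (69 pts), Novak→Lead role (92 pts) — total 82+84+94+82+69+92 = 503 pts.
Max-entry greedy (repeatedly take the single best remaining cell) gives 466 pts, worse by 37.
Next-best assignment: Jensen→Backend role, Quispe→Data role, Rivera→QA role, Lindqvist→Frontend role, Tanaka→Design role, Novak→Lead role = 499 pts.
No other one-to-one assignment exceeds 503 pts.
Quispe's own top role is Lead role (98 pts), but forcing Quispe→Lead role and reassigning the rest optimally gives only 485 pts — worse by 18.

Quispe receives Frontend role.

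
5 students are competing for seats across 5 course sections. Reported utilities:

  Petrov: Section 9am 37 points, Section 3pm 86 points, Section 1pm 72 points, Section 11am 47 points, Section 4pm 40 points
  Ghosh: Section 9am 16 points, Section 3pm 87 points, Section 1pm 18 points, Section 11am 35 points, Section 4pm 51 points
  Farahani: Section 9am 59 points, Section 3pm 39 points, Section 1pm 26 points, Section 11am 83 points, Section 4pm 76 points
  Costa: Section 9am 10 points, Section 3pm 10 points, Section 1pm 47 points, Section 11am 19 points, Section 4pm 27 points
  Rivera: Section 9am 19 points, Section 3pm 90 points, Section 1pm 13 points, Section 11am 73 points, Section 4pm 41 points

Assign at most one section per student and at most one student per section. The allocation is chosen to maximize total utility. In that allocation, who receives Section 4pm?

Optimal: Petrov→Section 9am (37 points), Ghosh→Section 3pm (87 points), Farahani→Section 4pm (76 points), Costa→Section 1pm (47 points), Rivera→Section 11am (73 points) — total 37+87+76+47+73 = 320 points.
Farahani's own top section is Section 11am (83 points), but forcing Farahani→Section 11am and reassigning the rest optimally gives only 308 points — worse by 12.

Farahani receives Section 4pm.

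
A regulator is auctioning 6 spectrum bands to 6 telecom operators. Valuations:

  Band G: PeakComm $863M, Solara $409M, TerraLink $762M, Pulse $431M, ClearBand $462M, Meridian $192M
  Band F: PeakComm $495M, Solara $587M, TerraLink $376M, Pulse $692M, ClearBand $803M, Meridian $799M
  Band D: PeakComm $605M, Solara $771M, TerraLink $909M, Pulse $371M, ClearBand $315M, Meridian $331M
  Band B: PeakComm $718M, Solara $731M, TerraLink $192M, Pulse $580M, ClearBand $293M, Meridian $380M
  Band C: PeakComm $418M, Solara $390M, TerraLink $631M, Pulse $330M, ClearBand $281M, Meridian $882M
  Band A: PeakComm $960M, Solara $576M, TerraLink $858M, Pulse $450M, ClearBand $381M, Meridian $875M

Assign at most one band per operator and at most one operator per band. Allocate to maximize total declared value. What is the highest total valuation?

Optimal: PeakComm→Band A ($960M), Solara→Band D ($771M), TerraLink→Band G ($762M), Pulse→Band B ($580M), ClearBand→Band F ($803M), Meridian→Band C ($882M) — total 960+771+762+580+803+882 = $4758M.
Row-greedy (each operator in turn takes its best remaining band) gives $4360M, worse by 398.
Swapping TerraLink↔Pulse (TerraLink→Band B $192M, Pulse→Band G $431M) loses 719.

Maximum total: $4758M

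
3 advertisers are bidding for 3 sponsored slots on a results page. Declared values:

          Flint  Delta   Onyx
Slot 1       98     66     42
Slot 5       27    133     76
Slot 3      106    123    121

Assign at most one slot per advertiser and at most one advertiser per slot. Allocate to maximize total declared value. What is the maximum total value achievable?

Max total: $352

Optimal: Flint→Slot 1 ($98), Delta→Slot 5 ($133), Onyx→Slot 3 ($121) — total 98+133+121 = $352.
Row-greedy (each advertiser in turn takes its best remaining slot) gives $281, worse by 71.
Checked against all permutations: $352 is optimal.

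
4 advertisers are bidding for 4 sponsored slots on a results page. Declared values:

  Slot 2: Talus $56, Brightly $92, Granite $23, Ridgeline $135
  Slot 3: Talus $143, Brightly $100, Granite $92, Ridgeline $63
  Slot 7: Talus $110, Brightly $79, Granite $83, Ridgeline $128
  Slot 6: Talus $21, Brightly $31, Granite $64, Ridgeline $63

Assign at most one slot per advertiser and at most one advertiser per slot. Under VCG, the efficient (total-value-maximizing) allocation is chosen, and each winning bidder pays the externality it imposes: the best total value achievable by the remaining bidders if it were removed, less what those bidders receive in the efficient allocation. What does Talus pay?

Efficient allocation: Talus→Slot 3 ($143), Brightly→Slot 2 ($92), Granite→Slot 6 ($64), Ridgeline→Slot 7 ($128); total welfare W = $427.
Talus receives Slot 3 at value $143, so the others get W − 143 = $284.
Without Talus: best allocation of the remaining 3 bidders over all 4 slots is Brightly→Slot 3 ($100), Granite→Slot 7 ($83), Ridgeline→Slot 2 ($135), total $318.
VCG payment = (others' best without Talus) − (others' welfare with Talus) = 318 − 284 = $34.

Talus pays $34.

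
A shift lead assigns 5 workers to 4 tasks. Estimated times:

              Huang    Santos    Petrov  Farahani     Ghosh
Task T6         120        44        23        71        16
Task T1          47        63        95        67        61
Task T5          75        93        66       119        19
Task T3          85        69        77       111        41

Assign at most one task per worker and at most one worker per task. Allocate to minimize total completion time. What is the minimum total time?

Min total: 158 min

Optimal: Petrov→Task T6 (23 min), Huang→Task T1 (47 min), Ghosh→Task T5 (19 min), Santos→Task T3 (69 min) — total 23+47+19+69 = 158 min.
Column-greedy (each task in turn goes to its cheapest remaining worker) gives 198 min, worse by 40.
Swapping Petrov↔Huang (Petrov→Task T1 95 min, Huang→Task T6 120 min) adds 145.
Every other assignment is strictly worse.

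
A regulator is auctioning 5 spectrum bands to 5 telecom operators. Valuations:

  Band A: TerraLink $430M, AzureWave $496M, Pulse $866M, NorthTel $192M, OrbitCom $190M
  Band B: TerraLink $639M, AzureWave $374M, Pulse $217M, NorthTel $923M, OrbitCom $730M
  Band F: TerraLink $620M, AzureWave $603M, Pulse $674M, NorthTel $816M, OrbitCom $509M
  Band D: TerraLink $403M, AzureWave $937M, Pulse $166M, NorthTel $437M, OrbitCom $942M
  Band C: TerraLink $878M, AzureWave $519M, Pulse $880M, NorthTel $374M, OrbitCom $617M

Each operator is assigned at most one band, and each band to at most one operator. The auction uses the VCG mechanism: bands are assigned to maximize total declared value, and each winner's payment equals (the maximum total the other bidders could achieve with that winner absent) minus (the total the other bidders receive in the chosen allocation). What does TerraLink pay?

TerraLink pays $14M.

Efficient allocation: TerraLink→Band C ($878M), AzureWave→Band D ($937M), Pulse→Band A ($866M), NorthTel→Band F ($816M), OrbitCom→Band B ($730M); total welfare W = $4227M.
TerraLink receives Band C at value $878M, so the others get W − 878 = $3349M.
Without TerraLink: best allocation of the remaining 4 bidders over all 5 bands is AzureWave→Band D ($937M), Pulse→Band C ($880M), NorthTel→Band F ($816M), OrbitCom→Band B ($730M), total $3363M.
VCG payment = (others' best without TerraLink) − (others' welfare with TerraLink) = 3363 − 3349 = $14M.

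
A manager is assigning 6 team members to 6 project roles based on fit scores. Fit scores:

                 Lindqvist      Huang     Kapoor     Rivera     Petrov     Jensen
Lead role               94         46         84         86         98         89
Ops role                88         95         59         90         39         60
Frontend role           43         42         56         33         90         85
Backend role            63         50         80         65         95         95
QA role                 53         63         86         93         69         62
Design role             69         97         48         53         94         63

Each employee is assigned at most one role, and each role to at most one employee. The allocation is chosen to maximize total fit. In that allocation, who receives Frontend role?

Treat this as an assignment problem: match each employee to one role.
Optimal: Lindqvist→Lead role (94 pts), Huang→Design role (97 pts), Kapoor→QA role (86 pts), Rivera→Ops role (90 pts), Petrov→Frontend role (90 pts), Jensen→Backend role (95 pts) — total 94+97+86+90+90+95 = 552 pts.
Row-greedy (each employee in turn takes its best remaining role) gives 547 pts, worse by 5.
Every other assignment is strictly worse.
Petrov's own top role is Lead role (98 pts), but forcing Petrov→Lead role and reassigning the rest optimally gives only 541 pts — worse by 11.

Petrov receives Frontend role.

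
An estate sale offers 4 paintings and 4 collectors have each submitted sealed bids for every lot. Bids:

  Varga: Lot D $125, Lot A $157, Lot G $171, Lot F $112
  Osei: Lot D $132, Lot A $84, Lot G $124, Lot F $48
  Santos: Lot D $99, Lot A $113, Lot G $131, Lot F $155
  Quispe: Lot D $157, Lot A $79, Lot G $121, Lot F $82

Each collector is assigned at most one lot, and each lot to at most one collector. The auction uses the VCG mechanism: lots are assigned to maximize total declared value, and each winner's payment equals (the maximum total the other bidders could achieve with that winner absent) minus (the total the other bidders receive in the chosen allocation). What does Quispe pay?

Quispe pays $22.

Efficient allocation: Varga→Lot A ($157), Osei→Lot G ($124), Santos→Lot F ($155), Quispe→Lot D ($157); total welfare W = $593.
Quispe receives Lot D at value $157, so the others get W − 157 = $436.
Without Quispe: best allocation of the remaining 3 bidders over all 4 lots is Varga→Lot G ($171), Osei→Lot D ($132), Santos→Lot F ($155), total $458.
VCG payment = (others' best without Quispe) − (others' welfare with Quispe) = 458 − 436 = $22.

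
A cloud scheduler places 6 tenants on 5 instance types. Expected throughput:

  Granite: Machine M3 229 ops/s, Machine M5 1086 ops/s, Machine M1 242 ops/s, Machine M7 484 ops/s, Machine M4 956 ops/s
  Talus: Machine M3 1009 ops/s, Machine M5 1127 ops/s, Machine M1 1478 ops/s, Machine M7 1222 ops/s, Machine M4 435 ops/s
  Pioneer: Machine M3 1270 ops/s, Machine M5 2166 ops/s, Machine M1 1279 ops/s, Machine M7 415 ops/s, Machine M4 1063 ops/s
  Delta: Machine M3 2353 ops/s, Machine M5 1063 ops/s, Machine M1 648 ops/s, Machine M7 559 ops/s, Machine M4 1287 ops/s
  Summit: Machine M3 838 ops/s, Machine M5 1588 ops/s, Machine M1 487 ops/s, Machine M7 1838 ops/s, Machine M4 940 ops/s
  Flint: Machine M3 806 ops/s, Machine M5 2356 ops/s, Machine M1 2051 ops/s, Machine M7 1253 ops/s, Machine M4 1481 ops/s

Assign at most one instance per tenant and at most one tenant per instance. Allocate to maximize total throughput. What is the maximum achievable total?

Max total: 9364 ops/s

Optimal: Delta→Machine M3 (2353 ops/s), Pioneer→Machine M5 (2166 ops/s), Flint→Machine M1 (2051 ops/s), Summit→Machine M7 (1838 ops/s), Granite→Machine M4 (956 ops/s) — total 2353+2166+2051+1838+956 = 9364 ops/s.
Column-greedy (each instance in turn goes to its best remaining tenant) gives 9088 ops/s, worse by 276.
Next-best assignment: Delta→Machine M3, Pioneer→Machine M5, Talus→Machine M1, Summit→Machine M7, Flint→Machine M4 = 9316 ops/s.
No other one-to-one assignment exceeds 9364 ops/s.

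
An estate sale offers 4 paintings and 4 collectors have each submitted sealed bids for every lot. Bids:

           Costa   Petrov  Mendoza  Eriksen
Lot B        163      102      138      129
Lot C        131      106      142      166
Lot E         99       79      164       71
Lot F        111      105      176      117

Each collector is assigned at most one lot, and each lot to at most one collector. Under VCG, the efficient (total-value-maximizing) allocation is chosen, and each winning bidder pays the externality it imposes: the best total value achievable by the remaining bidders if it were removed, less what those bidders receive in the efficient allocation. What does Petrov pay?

Petrov pays $12.

Efficient allocation: Costa→Lot B ($163), Petrov→Lot F ($105), Mendoza→Lot E ($164), Eriksen→Lot C ($166); total welfare W = $598.
Petrov receives Lot F at value $105, so the others get W − 105 = $493.
Without Petrov: best allocation of the remaining 3 bidders over all 4 lots is Costa→Lot B ($163), Mendoza→Lot F ($176), Eriksen→Lot C ($166), total $505.
VCG payment = (others' best without Petrov) − (others' welfare with Petrov) = 505 − 493 = $12.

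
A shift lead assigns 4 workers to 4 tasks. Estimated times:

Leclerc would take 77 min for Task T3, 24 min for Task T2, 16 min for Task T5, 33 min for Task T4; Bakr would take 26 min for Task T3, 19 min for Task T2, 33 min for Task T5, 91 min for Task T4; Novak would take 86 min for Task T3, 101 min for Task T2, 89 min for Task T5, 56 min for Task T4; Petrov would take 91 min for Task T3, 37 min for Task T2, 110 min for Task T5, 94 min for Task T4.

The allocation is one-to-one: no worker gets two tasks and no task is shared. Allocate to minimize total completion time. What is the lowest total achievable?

Optimal: Leclerc→Task T5 (16 min), Bakr→Task T3 (26 min), Novak→Task T4 (56 min), Petrov→Task T2 (37 min) — total 16+26+56+37 = 135 min.
Column-greedy (each task in turn goes to its cheapest remaining worker) gives 233 min, worse by 98.
Next-best assignment: Leclerc→Task T5, Bakr→Task T2, Novak→Task T4, Petrov→Task T3 = 182 min.
Every other assignment is strictly worse.

Min total: 135 min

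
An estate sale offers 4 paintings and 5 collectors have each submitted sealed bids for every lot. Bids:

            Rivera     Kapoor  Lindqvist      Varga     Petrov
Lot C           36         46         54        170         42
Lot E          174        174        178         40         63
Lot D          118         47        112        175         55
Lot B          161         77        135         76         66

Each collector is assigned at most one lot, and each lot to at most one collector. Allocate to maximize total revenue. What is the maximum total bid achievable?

Optimal: Varga→Lot C ($170), Kapoor→Lot E ($174), Lindqvist→Lot D ($112), Rivera→Lot B ($161) — total 170+174+112+161 = $617.
Row-greedy (each collector in turn takes its best remaining lot) gives $533, worse by 84.
Swapping Kapoor↔Varga (Kapoor→Lot C $46, Varga→Lot E $40) loses 258.

Maximum total: $617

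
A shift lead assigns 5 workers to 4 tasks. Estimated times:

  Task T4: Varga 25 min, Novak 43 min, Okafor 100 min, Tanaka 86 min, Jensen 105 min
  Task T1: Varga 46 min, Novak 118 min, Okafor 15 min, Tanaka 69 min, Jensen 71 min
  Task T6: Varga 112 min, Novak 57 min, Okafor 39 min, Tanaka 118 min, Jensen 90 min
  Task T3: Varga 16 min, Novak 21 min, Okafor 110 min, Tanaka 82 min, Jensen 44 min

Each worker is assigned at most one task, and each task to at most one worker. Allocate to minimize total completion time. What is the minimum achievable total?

Minimum total: 141 min

Optimal: Varga→Task T4 (25 min), Okafor→Task T1 (15 min), Novak→Task T6 (57 min), Jensen→Task T3 (44 min) — total 25+15+57+44 = 141 min.
Next-best assignment: Varga→Task T4, Okafor→Task T1, Jensen→Task T6, Novak→Task T3 = 151 min.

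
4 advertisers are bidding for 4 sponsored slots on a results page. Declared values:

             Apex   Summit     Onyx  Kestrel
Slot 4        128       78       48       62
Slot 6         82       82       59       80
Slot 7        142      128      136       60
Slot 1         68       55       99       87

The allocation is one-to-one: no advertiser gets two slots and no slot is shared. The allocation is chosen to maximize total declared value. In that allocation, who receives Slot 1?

Onyx receives Slot 1.

Optimal: Apex→Slot 4 ($128), Summit→Slot 7 ($128), Onyx→Slot 1 ($99), Kestrel→Slot 6 ($80) — total 128+128+99+80 = $435.
Row-greedy (each advertiser in turn takes its best remaining slot) gives $385, worse by 50.
Next-best assignment: Apex→Slot 4, Summit→Slot 6, Onyx→Slot 7, Kestrel→Slot 1 = $433.
Checked against all permutations: $435 is optimal.
Onyx's own top slot is Slot 7 ($136), but forcing Onyx→Slot 7 and reassigning the rest optimally gives only $433 — worse by 2.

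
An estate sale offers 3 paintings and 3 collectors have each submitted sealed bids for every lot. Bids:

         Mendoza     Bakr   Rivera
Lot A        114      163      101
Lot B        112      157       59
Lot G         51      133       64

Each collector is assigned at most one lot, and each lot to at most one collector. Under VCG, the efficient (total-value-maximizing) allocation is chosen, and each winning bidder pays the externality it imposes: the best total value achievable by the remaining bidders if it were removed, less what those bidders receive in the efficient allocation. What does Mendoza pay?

Mendoza pays $24.

Efficient allocation: Mendoza→Lot B ($112), Bakr→Lot G ($133), Rivera→Lot A ($101); total welfare W = $346.
Mendoza receives Lot B at value $112, so the others get W − 112 = $234.
Without Mendoza: best allocation of the remaining 2 bidders over all 3 lots is Bakr→Lot B ($157), Rivera→Lot A ($101), total $258.
VCG payment = (others' best without Mendoza) − (others' welfare with Mendoza) = 258 − 234 = $24.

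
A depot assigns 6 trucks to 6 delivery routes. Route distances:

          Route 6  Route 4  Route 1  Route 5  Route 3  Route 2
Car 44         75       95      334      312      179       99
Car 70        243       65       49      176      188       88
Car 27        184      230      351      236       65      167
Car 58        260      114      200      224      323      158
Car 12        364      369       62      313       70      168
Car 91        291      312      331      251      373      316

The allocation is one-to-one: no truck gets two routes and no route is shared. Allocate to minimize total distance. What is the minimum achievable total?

Min total: 655 km

Optimal: Car 44→Route 6 (75 km), Car 70→Route 2 (88 km), Car 27→Route 3 (65 km), Car 58→Route 4 (114 km), Car 12→Route 1 (62 km), Car 91→Route 5 (251 km) — total 75+88+65+114+62+251 = 655 km.
Row-greedy (each truck in turn takes its cheapest remaining route) gives 722 km, worse by 67.
Every other assignment is strictly worse.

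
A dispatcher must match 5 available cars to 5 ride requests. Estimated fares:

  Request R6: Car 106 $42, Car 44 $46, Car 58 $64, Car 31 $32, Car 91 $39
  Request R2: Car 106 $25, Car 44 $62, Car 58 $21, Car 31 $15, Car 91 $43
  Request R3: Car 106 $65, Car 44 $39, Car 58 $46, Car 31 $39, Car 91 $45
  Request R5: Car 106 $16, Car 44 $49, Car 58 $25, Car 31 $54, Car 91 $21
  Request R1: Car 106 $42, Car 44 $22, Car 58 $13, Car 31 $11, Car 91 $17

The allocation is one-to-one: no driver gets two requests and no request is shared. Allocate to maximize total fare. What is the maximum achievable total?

Maximum total: $267

Treat this as an assignment problem: match each driver to one request.
Optimal: Car 106→Request R1 ($42), Car 44→Request R2 ($62), Car 58→Request R6 ($64), Car 31→Request R5 ($54), Car 91→Request R3 ($45) — total 42+62+64+54+45 = $267.
Max-entry greedy (repeatedly take the single best remaining cell) gives $262, worse by 5.
Next-best assignment: Car 106→Request R3, Car 44→Request R2, Car 58→Request R6, Car 31→Request R5, Car 91→Request R1 = $262.
Every other assignment is strictly worse.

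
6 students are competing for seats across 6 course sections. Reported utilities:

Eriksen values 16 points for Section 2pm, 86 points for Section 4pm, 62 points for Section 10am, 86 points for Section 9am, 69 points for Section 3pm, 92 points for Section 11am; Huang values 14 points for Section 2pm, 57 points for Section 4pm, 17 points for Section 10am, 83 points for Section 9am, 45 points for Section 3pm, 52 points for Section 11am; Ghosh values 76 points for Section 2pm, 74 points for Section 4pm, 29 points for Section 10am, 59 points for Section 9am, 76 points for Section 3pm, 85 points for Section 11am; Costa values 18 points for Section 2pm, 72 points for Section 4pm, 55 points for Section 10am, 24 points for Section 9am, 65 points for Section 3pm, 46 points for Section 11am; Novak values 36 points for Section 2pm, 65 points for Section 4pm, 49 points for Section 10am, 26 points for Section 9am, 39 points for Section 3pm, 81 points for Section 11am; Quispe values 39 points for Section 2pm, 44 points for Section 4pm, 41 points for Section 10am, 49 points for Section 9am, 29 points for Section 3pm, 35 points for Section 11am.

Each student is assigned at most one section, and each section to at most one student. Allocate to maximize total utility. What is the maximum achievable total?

Optimal: Eriksen→Section 4pm (86 points), Huang→Section 9am (83 points), Ghosh→Section 2pm (76 points), Costa→Section 3pm (65 points), Novak→Section 11am (81 points), Quispe→Section 10am (41 points) — total 86+83+76+65+81+41 = 432 points.
Column-greedy (each section in turn goes to its best remaining student) gives 374 points, worse by 58.
Swapping Novak↔Ghosh (Novak→Section 2pm 36 points, Ghosh→Section 11am 85 points) loses 36.

Max total: 432 points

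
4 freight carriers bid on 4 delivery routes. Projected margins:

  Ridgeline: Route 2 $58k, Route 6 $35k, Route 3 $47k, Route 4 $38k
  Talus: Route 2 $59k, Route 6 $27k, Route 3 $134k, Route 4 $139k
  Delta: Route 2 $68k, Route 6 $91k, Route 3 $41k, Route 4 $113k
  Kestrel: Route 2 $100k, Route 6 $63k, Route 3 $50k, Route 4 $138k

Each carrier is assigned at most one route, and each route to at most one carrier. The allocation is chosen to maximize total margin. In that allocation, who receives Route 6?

Optimal: Ridgeline→Route 2 ($58k), Talus→Route 3 ($134k), Delta→Route 6 ($91k), Kestrel→Route 4 ($138k) — total 58+134+91+138 = $421k.
Column-greedy (each route in turn goes to its best remaining carrier) gives $363k, worse by 58.
Delta's own top route is Route 4 ($113k), but forcing Delta→Route 4 and reassigning the rest optimally gives only $382k — worse by 39.

Delta receives Route 6.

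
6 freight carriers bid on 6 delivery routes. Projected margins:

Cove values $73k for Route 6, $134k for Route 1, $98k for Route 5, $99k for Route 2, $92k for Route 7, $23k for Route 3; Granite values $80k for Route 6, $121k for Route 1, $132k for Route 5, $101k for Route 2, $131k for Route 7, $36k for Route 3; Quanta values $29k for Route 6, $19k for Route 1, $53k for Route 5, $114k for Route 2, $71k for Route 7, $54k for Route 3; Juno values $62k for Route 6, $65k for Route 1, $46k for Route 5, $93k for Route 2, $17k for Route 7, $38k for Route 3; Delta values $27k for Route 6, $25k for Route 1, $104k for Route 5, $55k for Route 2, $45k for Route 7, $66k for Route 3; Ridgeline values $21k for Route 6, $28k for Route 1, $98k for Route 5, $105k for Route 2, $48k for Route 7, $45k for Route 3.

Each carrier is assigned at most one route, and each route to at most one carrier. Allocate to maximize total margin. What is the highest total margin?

Max total: $605k

Optimal: Cove→Route 1 ($134k), Granite→Route 7 ($131k), Quanta→Route 2 ($114k), Juno→Route 6 ($62k), Delta→Route 3 ($66k), Ridgeline→Route 5 ($98k) — total 134+131+114+62+66+98 = $605k.
Row-greedy (each carrier in turn takes its best remaining route) gives $556k, worse by 49.
Next-best assignment: Cove→Route 1, Granite→Route 7, Quanta→Route 2, Juno→Route 6, Delta→Route 5, Ridgeline→Route 3 = $590k.
Every other assignment is strictly worse.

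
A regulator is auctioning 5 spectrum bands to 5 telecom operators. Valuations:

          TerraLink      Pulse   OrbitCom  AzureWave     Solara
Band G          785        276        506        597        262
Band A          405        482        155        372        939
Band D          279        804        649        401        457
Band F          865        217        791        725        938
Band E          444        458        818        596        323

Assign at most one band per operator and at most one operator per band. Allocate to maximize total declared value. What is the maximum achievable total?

Max total: $4071M

Optimal: TerraLink→Band G ($785M), Pulse→Band D ($804M), OrbitCom→Band E ($818M), AzureWave→Band F ($725M), Solara→Band A ($939M) — total 785+804+818+725+939 = $4071M.
Max-entry greedy (repeatedly take the single best remaining cell) gives $4023M, worse by 48.
Swapping AzureWave↔Pulse (AzureWave→Band D $401M, Pulse→Band F $217M) loses 911.
No other one-to-one assignment exceeds $4071M.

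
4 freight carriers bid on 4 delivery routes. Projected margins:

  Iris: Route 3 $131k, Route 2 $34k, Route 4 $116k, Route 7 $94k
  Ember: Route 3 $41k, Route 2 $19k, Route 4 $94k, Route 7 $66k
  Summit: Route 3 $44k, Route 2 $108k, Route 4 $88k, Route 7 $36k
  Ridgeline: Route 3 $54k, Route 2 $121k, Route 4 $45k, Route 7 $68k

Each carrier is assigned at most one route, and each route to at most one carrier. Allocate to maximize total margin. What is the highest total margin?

This is the linear assignment problem.
Optimal: Iris→Route 3 ($131k), Ember→Route 7 ($66k), Summit→Route 4 ($88k), Ridgeline→Route 2 ($121k) — total 131+66+88+121 = $406k.
Every other assignment is strictly worse.

Max total: $406k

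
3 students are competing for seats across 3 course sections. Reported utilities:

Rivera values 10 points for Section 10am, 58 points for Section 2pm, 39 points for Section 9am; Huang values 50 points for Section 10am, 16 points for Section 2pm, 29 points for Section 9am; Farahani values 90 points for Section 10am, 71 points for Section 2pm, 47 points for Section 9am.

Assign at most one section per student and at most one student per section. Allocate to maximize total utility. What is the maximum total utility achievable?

Max total: 177 points

This is the linear assignment problem.
Optimal: Rivera→Section 2pm (58 points), Huang→Section 9am (29 points), Farahani→Section 10am (90 points) — total 58+29+90 = 177 points.
Row-greedy (each student in turn takes its best remaining section) gives 155 points, worse by 22.
Swapping Rivera↔Huang (Rivera→Section 9am 39 points, Huang→Section 2pm 16 points) loses 32.
Every other assignment is strictly worse.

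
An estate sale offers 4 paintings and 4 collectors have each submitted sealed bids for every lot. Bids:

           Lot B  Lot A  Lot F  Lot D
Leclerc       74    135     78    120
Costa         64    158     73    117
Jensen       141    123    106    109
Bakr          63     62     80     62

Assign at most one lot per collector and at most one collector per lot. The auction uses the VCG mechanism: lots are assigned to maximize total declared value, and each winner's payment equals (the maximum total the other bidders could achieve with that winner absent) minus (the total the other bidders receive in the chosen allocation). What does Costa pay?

Costa pays $15.

Efficient allocation: Leclerc→Lot D ($120), Costa→Lot A ($158), Jensen→Lot B ($141), Bakr→Lot F ($80); total welfare W = $499.
Costa receives Lot A at value $158, so the others get W − 158 = $341.
Without Costa: best allocation of the remaining 3 bidders over all 4 lots is Leclerc→Lot A ($135), Jensen→Lot B ($141), Bakr→Lot F ($80), total $356.
VCG payment = (others' best without Costa) − (others' welfare with Costa) = 356 − 341 = $15.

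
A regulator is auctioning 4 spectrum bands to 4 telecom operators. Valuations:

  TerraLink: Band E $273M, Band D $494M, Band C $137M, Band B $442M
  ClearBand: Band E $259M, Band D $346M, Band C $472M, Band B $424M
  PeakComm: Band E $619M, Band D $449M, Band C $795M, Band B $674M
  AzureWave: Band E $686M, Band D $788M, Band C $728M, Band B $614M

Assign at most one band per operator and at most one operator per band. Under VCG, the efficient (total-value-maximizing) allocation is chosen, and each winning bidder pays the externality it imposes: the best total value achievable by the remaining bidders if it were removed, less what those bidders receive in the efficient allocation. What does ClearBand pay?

Efficient allocation: TerraLink→Band D ($494M), ClearBand→Band B ($424M), PeakComm→Band C ($795M), AzureWave→Band E ($686M); total welfare W = $2399M.
ClearBand receives Band B at value $424M, so the others get W − 424 = $1975M.
Without ClearBand: best allocation of the remaining 3 bidders over all 4 bands is TerraLink→Band B ($442M), PeakComm→Band C ($795M), AzureWave→Band D ($788M), total $2025M.
VCG payment = (others' best without ClearBand) − (others' welfare with ClearBand) = 2025 − 1975 = $50M.

ClearBand pays $50M.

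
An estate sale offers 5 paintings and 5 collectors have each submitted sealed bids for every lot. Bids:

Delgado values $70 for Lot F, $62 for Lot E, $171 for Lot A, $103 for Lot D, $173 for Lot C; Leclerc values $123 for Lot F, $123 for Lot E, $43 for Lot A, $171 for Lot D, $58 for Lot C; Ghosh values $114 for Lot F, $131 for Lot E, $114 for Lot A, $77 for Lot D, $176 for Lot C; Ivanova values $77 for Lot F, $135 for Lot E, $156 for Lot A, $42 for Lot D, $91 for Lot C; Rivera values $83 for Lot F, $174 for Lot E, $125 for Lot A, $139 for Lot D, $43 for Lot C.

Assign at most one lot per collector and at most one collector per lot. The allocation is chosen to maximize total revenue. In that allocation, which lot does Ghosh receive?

Optimal: Delgado→Lot C ($173), Leclerc→Lot D ($171), Ghosh→Lot F ($114), Ivanova→Lot A ($156), Rivera→Lot E ($174) — total 173+171+114+156+174 = $788.
Column-greedy (each lot in turn goes to its best remaining collector) gives $636, worse by 152.
Swapping Ivanova↔Leclerc (Ivanova→Lot D $42, Leclerc→Lot A $43) loses 242.
Ghosh's own top lot is Lot C ($176), but forcing Ghosh→Lot C and reassigning the rest optimally gives only $769 — worse by 19.

Ghosh receives Lot F.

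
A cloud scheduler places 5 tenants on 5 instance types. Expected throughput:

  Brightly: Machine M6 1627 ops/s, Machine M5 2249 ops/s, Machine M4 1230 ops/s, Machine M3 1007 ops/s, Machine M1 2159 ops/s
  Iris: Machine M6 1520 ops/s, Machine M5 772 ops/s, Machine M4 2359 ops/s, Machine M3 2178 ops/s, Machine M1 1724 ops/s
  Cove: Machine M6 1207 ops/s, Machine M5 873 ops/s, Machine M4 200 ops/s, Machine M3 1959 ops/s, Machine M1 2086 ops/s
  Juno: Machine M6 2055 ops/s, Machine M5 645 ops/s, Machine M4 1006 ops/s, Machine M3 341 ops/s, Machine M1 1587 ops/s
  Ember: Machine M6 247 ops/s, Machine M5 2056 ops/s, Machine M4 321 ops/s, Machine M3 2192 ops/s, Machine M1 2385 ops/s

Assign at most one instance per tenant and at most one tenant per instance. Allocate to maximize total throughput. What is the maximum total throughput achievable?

Max total: 11007 ops/s

Treat this as an assignment problem: match each tenant to one instance.
Optimal: Brightly→Machine M5 (2249 ops/s), Iris→Machine M4 (2359 ops/s), Cove→Machine M3 (1959 ops/s), Juno→Machine M6 (2055 ops/s), Ember→Machine M1 (2385 ops/s) — total 2249+2359+1959+2055+2385 = 11007 ops/s.
Column-greedy (each instance in turn goes to its best remaining tenant) gives 10941 ops/s, worse by 66.
Next-best assignment: Brightly→Machine M5, Iris→Machine M4, Cove→Machine M1, Juno→Machine M6, Ember→Machine M3 = 10941 ops/s.
Swapping Iris↔Juno (Iris→Machine M6 1520 ops/s, Juno→Machine M4 1006 ops/s) loses 1888.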